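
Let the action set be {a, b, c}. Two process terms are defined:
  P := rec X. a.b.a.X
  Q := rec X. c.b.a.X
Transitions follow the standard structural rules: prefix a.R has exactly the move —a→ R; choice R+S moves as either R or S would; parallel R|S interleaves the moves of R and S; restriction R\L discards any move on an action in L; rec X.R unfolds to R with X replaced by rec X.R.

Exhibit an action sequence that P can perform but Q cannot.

a

Reachable graph of P (3 states):
  s0 = rec X. a.b.a.X → —a→ s1
  s1 = b.a.(rec X. a.b.a.X) → —b→ s2
  s2 = a.(rec X. a.b.a.X) → —a→ s0
Reachable graph of Q (3 states):
  t0 = rec X. c.b.a.X → —c→ t1
  t1 = b.a.(rec X. c.b.a.X) → —b→ t2
  t2 = a.(rec X. c.b.a.X) → —a→ t0
Executing a from P (initial set {s0}):
  step 1 (a): {s1}
  — P admits the full trace.
Executing a from Q (initial set {t0}):
  step 1 (a): ∅  — Q cannot continue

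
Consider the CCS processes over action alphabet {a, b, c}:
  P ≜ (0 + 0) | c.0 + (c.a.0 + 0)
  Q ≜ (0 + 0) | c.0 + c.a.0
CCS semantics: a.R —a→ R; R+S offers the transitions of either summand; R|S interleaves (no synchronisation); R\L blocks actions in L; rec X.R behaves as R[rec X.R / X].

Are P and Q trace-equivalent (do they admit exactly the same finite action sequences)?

P's transition system — 4 states:
  u0 = (0 + 0) | c.0 + (c.a.0 + 0) ⊢ ··c··> u1, ··c··> u2
  u1 = (0 + 0) | 0 ⊢ ∅
  u2 = a.0 ⊢ ··a··> u3
  u3 = 0 ⊢ ∅
Q's transition system — 4 states:
  v0 = (0 + 0) | c.0 + c.a.0 ⊢ ··c··> v1, ··c··> v2
  v1 = (0 + 0) | 0 ⊢ ∅
  v2 = a.0 ⊢ ··a··> v3
  v3 = 0 ⊢ ∅
Bisimilarity quotient blocks:
  B0 = {u0, v0}
  B1 = {u1, u3, v1, v3}
  B2 = {u2, v2}
u0 ∈ B0, v0 ∈ B0 → same block
Bisimilar ⇒ trace-equivalent.

traces(P) = traces(Q)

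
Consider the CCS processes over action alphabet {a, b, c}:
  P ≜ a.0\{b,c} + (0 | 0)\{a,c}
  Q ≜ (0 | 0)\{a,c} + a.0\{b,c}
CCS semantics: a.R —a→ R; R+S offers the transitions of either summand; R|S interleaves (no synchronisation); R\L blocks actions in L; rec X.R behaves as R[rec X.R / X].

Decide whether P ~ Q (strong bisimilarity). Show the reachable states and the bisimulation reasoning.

P ~ Q

LTS(P): 2 reachable states
  s0 = a.0\{b,c} + (0 | 0)\{a,c} has moves -a-> s1
  s1 = 0\{b,c} has moves deadlocked
LTS(Q): 2 reachable states
  t0 = (0 | 0)\{a,c} + a.0\{b,c} has moves -a-> t1
  t1 = 0\{b,c} has moves deadlocked
Partition-refinement fixed point:
  B0 = {s0, t0}
  B1 = {s1, t1}
s0 ∈ B0, t0 ∈ B0 → same block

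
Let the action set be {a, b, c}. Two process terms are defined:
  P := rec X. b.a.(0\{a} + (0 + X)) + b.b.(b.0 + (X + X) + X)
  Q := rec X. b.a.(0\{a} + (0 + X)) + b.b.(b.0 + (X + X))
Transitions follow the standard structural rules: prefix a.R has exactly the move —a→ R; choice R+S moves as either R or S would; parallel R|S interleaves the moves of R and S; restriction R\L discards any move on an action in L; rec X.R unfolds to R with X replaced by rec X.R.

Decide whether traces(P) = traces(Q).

Reachable graph of P (6 states):
  m0 = rec X. b.a.(0\{a} + (0 + X)) + b.b.(b.0 + (X + X) + X) | ··b··> m1, ··b··> m2
  m1 = a.(0\{a} + (0 + (rec X. b.a.(0\{a} + (0 + X)) + b.b.(b.0 + (X + X) + X)))) | ··a··> m3
  m2 = b.(b.0 + ((rec X. b.a.(0\{a} + (0 + X)) + b.b.(b.0 + (X + X) + X)) + (rec X. b.a.(0\{a} + (0 + X)) + b.b.(b.0 + (X + X) + X))) + (rec X. b.a.(0\{a} + (0 + X)) + b.b.(b.0 + (X + X) + X))) | ··b··> m4
  m3 = 0\{a} + (0 + (rec X. b.a.(0\{a} + (0 + X)) + b.b.(b.0 + (X + X) + X))) | ··b··> m1, ··b··> m2
  m4 = b.0 + ((rec X. b.a.(0\{a} + (0 + X)) + b.b.(b.0 + (X + X) + X)) + (rec X. b.a.(0\{a} + (0 + X)) + b.b.(b.0 + (X + X) + X))) + (rec X. b.a.(0\{a} + (0 + X)) + b.b.(b.0 + (X + X) + X)) | ··b··> m1, ··b··> m2, ··b··> m5
  m5 = 0 | deadlocked
Reachable graph of Q (6 states):
  n0 = rec X. b.a.(0\{a} + (0 + X)) + b.b.(b.0 + (X + X)) | ··b··> n1, ··b··> n2
  n1 = a.(0\{a} + (0 + (rec X. b.a.(0\{a} + (0 + X)) + b.b.(b.0 + (X + X))))) | ··a··> n3
  n2 = b.(b.0 + ((rec X. b.a.(0\{a} + (0 + X)) + b.b.(b.0 + (X + X))) + (rec X. b.a.(0\{a} + (0 + X)) + b.b.(b.0 + (X + X))))) | ··b··> n4
  n3 = 0\{a} + (0 + (rec X. b.a.(0\{a} + (0 + X)) + b.b.(b.0 + (X + X)))) | ··b··> n1, ··b··> n2
  n4 = b.0 + ((rec X. b.a.(0\{a} + (0 + X)) + b.b.(b.0 + (X + X))) + (rec X. b.a.(0\{a} + (0 + X)) + b.b.(b.0 + (X + X)))) | ··b··> n1, ··b··> n2, ··b··> n5
  n5 = 0 | deadlocked
Bisimilarity quotient blocks:
  B0 = {m0, m3, n0, n3}
  B1 = {m1, n1}
  B2 = {m2, n2}
  B3 = {m4, n4}
  B4 = {m5, n5}
m0 ∈ B0, n0 ∈ B0 → same block
Bisimilar ⇒ trace-equivalent.

traces(P) = traces(Q)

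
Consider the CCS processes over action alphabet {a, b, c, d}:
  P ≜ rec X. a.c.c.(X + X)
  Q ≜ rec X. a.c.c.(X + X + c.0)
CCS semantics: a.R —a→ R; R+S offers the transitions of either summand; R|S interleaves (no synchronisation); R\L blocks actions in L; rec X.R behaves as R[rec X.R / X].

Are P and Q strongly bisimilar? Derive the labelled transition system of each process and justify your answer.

Reachable graph of P (4 states):
  u0 = rec X. a.c.c.(X + X) has moves --a--▸ u1
  u1 = c.c.((rec X. a.c.c.(X + X)) + (rec X. a.c.c.(X + X))) has moves --c--▸ u2
  u2 = c.((rec X. a.c.c.(X + X)) + (rec X. a.c.c.(X + X))) has moves --c--▸ u3
  u3 = (rec X. a.c.c.(X + X)) + (rec X. a.c.c.(X + X)) has moves --a--▸ u1
Reachable graph of Q (5 states):
  v0 = rec X. a.c.c.(X + X + c.0) has moves --a--▸ v1
  v1 = c.c.((rec X. a.c.c.(X + X + c.0)) + (rec X. a.c.c.(X + X + c.0)) + c.0) has moves --c--▸ v2
  v2 = c.((rec X. a.c.c.(X + X + c.0)) + (rec X. a.c.c.(X + X + c.0)) + c.0) has moves --c--▸ v3
  v3 = (rec X. a.c.c.(X + X + c.0)) + (rec X. a.c.c.(X + X + c.0)) + c.0 has moves --a--▸ v1, --c--▸ v4
  v4 = 0 has moves deadlocked
Coarsest stable partition (strong bisimilarity classes):
  B0 = {u0, u3}
  B1 = {u1}
  B2 = {u2}
  B3 = {v0}
  B4 = {v1}
  B5 = {v2}
  B6 = {v3}
  B7 = {v4}
u0 ∈ B0, v0 ∈ B3 → different blocks

not bisimilar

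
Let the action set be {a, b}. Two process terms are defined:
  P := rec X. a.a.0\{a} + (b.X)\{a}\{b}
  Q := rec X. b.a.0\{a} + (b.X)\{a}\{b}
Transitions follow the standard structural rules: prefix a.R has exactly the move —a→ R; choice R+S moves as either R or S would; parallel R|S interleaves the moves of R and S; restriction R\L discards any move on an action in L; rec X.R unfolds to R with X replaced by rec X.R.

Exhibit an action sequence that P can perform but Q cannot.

P's transition system — 3 states:
  u0 = rec X. a.a.0\{a} + (b.X)\{a}\{b} ⊢ =a=> u1
  u1 = a.0\{a} ⊢ =a=> u2
  u2 = 0\{a} ⊢ ·
Q's transition system — 3 states:
  v0 = rec X. b.a.0\{a} + (b.X)\{a}\{b} ⊢ =b=> v1
  v1 = a.0\{a} ⊢ =a=> v2
  v2 = 0\{a} ⊢ ·
Run σ = ⟨a⟩ on P: start {u0}
  after a @ step 1: {u1}
  P completes σ.
Run σ = ⟨a⟩ on Q: start {v0}
  after a @ step 1: ∅ (Q stuck)

a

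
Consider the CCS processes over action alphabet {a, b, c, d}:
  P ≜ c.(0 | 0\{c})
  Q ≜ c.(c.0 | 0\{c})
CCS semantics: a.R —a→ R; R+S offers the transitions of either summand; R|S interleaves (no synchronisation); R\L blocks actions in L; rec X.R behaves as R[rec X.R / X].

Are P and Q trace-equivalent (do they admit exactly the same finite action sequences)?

traces(P) ≠ traces(Q) — witness ⟨cc⟩

P's transition system — 2 states:
  p0 = c.(0 | 0\{c}) has moves —c→ p1
  p1 = 0 | 0\{c} has moves (no moves)
Q's transition system — 3 states:
  q0 = c.(c.0 | 0\{c}) has moves —c→ q1
  q1 = c.0 | 0\{c} has moves —c→ q2
  q2 = 0 | 0\{c} has moves (no moves)
Trace ⟨cc⟩ through Q, begin at {q0}:
  after c @ step 1: {q1}
  after c @ step 2: {q2}
  ✓ Q
Trace ⟨cc⟩ through P, begin at {p0}:
  after c @ step 1: {p1}
  after c @ step 2: ∅  — P cannot continue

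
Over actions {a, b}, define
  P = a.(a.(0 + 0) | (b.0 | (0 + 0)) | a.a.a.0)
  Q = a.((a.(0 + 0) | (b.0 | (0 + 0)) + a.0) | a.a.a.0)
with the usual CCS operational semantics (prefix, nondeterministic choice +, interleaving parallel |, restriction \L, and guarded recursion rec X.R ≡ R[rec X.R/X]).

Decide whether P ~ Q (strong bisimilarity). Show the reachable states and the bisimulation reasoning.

LTS(P): 17 reachable states
  s0 = a.(a.(0 + 0) | (b.0 | (0 + 0)) | a.a.a.0) has moves -a-> s1
  s1 = a.(0 + 0) | (b.0 | (0 + 0)) | a.a.a.0 has moves -a-> s2, -a-> s3, -b-> s4
  s2 = (0 + 0) | (b.0 | (0 + 0)) | a.a.a.0 has moves -a-> s5, -b-> s6
  s3 = a.(0 + 0) | (b.0 | (0 + 0)) | a.a.0 has moves -a-> s5, -a-> s7, -b-> s8
  s4 = a.(0 + 0) | (0 | (0 + 0)) | a.a.a.0 has moves -a-> s6, -a-> s8
  s5 = (0 + 0) | (b.0 | (0 + 0)) | a.a.0 has moves -a-> s9, -b-> s10
  s6 = (0 + 0) | (0 | (0 + 0)) | a.a.a.0 has moves -a-> s10
  s7 = a.(0 + 0) | (b.0 | (0 + 0)) | a.0 has moves -a-> s11, -a-> s9, -b-> s12
  s8 = a.(0 + 0) | (0 | (0 + 0)) | a.a.0 has moves -a-> s10, -a-> s12
  s9 = (0 + 0) | (b.0 | (0 + 0)) | a.0 has moves -a-> s13, -b-> s14
  s10 = (0 + 0) | (0 | (0 + 0)) | a.a.0 has moves -a-> s14
  s11 = a.(0 + 0) | (b.0 | (0 + 0)) | 0 has moves -a-> s13, -b-> s15
  s12 = a.(0 + 0) | (0 | (0 + 0)) | a.0 has moves -a-> s14, -a-> s15
  s13 = (0 + 0) | (b.0 | (0 + 0)) | 0 has moves -b-> s16
  s14 = (0 + 0) | (0 | (0 + 0)) | a.0 has moves -a-> s16
  s15 = a.(0 + 0) | (0 | (0 + 0)) | 0 has moves -a-> s16
  s16 = (0 + 0) | (0 | (0 + 0)) | 0 has moves ∅
LTS(Q): 21 reachable states
  t0 = a.((a.(0 + 0) | (b.0 | (0 + 0)) + a.0) | a.a.a.0) has moves -a-> t1
  t1 = (a.(0 + 0) | (b.0 | (0 + 0)) + a.0) | a.a.a.0 has moves -a-> t2, -a-> t3, -a-> t4, -b-> t5
  t2 = (0 + 0) | (b.0 | (0 + 0)) | a.a.a.0 has moves -a-> t6, -b-> t7
  t3 = (a.(0 + 0) | (b.0 | (0 + 0)) + a.0) | a.a.0 has moves -a-> t6, -a-> t8, -a-> t9, -b-> t10
  t4 = 0 | a.a.a.0 has moves -a-> t9
  t5 = a.(0 + 0) | (0 | (0 + 0)) | a.a.a.0 has moves -a-> t10, -a-> t7
  t6 = (0 + 0) | (b.0 | (0 + 0)) | a.a.0 has moves -a-> t11, -b-> t12
  t7 = (0 + 0) | (0 | (0 + 0)) | a.a.a.0 has moves -a-> t12
  t8 = (a.(0 + 0) | (b.0 | (0 + 0)) + a.0) | a.0 has moves -a-> t11, -a-> t13, -a-> t14, -b-> t15
  t9 = 0 | a.a.0 has moves -a-> t14
  t10 = a.(0 + 0) | (0 | (0 + 0)) | a.a.0 has moves -a-> t12, -a-> t15
  t11 = (0 + 0) | (b.0 | (0 + 0)) | a.0 has moves -a-> t16, -b-> t17
  t12 = (0 + 0) | (0 | (0 + 0)) | a.a.0 has moves -a-> t17
  t13 = (a.(0 + 0) | (b.0 | (0 + 0)) + a.0) | 0 has moves -a-> t16, -a-> t18, -b-> t19
  t14 = 0 | a.0 has moves -a-> t18
  t15 = a.(0 + 0) | (0 | (0 + 0)) | a.0 has moves -a-> t17, -a-> t19
  t16 = (0 + 0) | (b.0 | (0 + 0)) | 0 has moves -b-> t20
  t17 = (0 + 0) | (0 | (0 + 0)) | a.0 has moves -a-> t20
  t18 = 0 | 0 has moves ∅
  t19 = a.(0 + 0) | (0 | (0 + 0)) | 0 has moves -a-> t20
  t20 = (0 + 0) | (0 | (0 + 0)) | 0 has moves ∅
Partition-refinement fixed point:
  B0 = {s0}
  B1 = {s1}
  B2 = {s2, s3, t2}
  B3 = {s5, s7, t6}
  B4 = {s10, s12, t12, t15, t9}
  B5 = {s14, s15, t14, t17, t19}
  B6 = {s16, t18, t20}
  B7 = {s11, s9, t11}
  B8 = {s13, t16}
  B9 = {s6, s8, t10, t4, t7}
  B10 = {s4, t5}
  B11 = {t0}
  B12 = {t1}
  B13 = {t3}
  B14 = {t8}
  B15 = {t13}
s0 ∈ B0, t0 ∈ B11 → different blocks

not bisimilar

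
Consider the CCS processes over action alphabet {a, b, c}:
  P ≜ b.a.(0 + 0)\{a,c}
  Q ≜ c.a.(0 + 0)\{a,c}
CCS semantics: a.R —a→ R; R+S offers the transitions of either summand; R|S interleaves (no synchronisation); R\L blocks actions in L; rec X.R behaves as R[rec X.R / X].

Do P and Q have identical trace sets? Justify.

trace-distinct — witness ⟨b⟩

P's transition system — 3 states:
  m0 = b.a.(0 + 0)\{a,c} | --b--▸ m1
  m1 = a.(0 + 0)\{a,c} | --a--▸ m2
  m2 = (0 + 0)\{a,c} | stopped
Q's transition system — 3 states:
  n0 = c.a.(0 + 0)\{a,c} | --c--▸ n1
  n1 = a.(0 + 0)\{a,c} | --a--▸ n2
  n2 = (0 + 0)\{a,c} | stopped
Run σ = ⟨b⟩ on P: start {m0}
  after b @ step 1: {m1}
  — P admits the full trace.
Run σ = ⟨b⟩ on Q: start {n0}
  after b @ step 1: ∅ (Q stuck)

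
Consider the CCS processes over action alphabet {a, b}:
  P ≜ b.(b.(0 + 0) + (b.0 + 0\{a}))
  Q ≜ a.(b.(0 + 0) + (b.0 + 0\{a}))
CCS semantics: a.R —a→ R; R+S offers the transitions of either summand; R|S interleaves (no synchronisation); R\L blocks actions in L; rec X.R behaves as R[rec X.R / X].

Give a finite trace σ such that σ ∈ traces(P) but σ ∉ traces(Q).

P's transition system — 4 states:
  s0 = b.(b.(0 + 0) + (b.0 + 0\{a})) has moves --b--▸ s1
  s1 = b.(0 + 0) + (b.0 + 0\{a}) has moves --b--▸ s2, --b--▸ s3
  s2 = 0 has moves ∅
  s3 = 0 + 0 has moves ∅
Q's transition system — 4 states:
  t0 = a.(b.(0 + 0) + (b.0 + 0\{a})) has moves --a--▸ t1
  t1 = b.(0 + 0) + (b.0 + 0\{a}) has moves --b--▸ t2, --b--▸ t3
  t2 = 0 has moves ∅
  t3 = 0 + 0 has moves ∅
Executing b from P (initial set {s0}):
  [1] b ⇒ {s1}
  P completes σ.
Executing b from Q (initial set {t0}):
  [1] b ⇒ ∅ (Q stuck)

b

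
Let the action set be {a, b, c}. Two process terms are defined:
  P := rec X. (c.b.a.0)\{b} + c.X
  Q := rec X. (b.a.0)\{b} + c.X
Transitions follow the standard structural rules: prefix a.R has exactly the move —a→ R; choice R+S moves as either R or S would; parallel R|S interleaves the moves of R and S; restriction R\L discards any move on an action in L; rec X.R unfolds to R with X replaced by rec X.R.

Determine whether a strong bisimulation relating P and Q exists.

NO

P's transition system — 2 states:
  s0 = rec X. (c.b.a.0)\{b} + c.X :: --c--▸ s0, --c--▸ s1
  s1 = (b.a.0)\{b} :: (no moves)
Q's transition system — 1 states:
  t0 = rec X. (b.a.0)\{b} + c.X :: --c--▸ t0
Coarsest stable partition (strong bisimilarity classes):
  B0 = {s0}
  B1 = {s1}
  B2 = {t0}
s0 ∈ B0, t0 ∈ B2 → different blocks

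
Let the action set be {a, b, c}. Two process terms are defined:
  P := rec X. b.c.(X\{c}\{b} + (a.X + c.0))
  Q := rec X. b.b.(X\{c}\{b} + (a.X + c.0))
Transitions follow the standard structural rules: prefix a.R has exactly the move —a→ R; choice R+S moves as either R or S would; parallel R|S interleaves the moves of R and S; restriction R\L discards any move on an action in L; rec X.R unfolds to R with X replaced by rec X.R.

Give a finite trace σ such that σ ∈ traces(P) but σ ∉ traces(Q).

LTS(P): 4 reachable states
  m0 = rec X. b.c.(X\{c}\{b} + (a.X + c.0)) → =b=> m1
  m1 = c.((rec X. b.c.(X\{c}\{b} + (a.X + c.0)))\{c}\{b} + (a.(rec X. b.c.(X\{c}\{b} + (a.X + c.0))) + c.0)) → =c=> m2
  m2 = (rec X. b.c.(X\{c}\{b} + (a.X + c.0)))\{c}\{b} + (a.(rec X. b.c.(X\{c}\{b} + (a.X + c.0))) + c.0) → =a=> m0, =c=> m3
  m3 = 0 → stopped
LTS(Q): 4 reachable states
  n0 = rec X. b.b.(X\{c}\{b} + (a.X + c.0)) → =b=> n1
  n1 = b.((rec X. b.b.(X\{c}\{b} + (a.X + c.0)))\{c}\{b} + (a.(rec X. b.b.(X\{c}\{b} + (a.X + c.0))) + c.0)) → =b=> n2
  n2 = (rec X. b.b.(X\{c}\{b} + (a.X + c.0)))\{c}\{b} + (a.(rec X. b.b.(X\{c}\{b} + (a.X + c.0))) + c.0) → =a=> n0, =c=> n3
  n3 = 0 → stopped
Trace ⟨bc⟩ through P, begin at {m0}:
  step 1 (b): {m1}
  step 2 (c): {m2}
  ✓ P
Trace ⟨bc⟩ through Q, begin at {n0}:
  step 1 (b): {n1}
  step 2 (c): no successor for Q

bc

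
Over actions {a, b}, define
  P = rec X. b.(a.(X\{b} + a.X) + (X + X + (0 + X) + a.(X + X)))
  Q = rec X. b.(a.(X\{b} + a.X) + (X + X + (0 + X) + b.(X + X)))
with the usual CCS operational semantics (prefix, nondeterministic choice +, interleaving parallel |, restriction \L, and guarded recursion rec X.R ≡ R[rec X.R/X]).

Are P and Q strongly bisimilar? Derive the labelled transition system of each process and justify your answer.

P's transition system — 4 states:
  p0 = rec X. b.(a.(X\{b} + a.X) + (X + X + (0 + X) + a.(X + X))) :: -b-> p1
  p1 = a.((rec X. b.(a.(X\{b} + a.X) + (X + X + (0 + X) + a.(X + X))))\{b} + a.(rec X. b.(a.(X\{b} + a.X) + (X + X + (0 + X) + a.(X + X))))) + ((rec X. b.(a.(X\{b} + a.X) + (X + X + (0 + X) + a.(X + X)))) + (rec X. b.(a.(X\{b} + a.X) + (X + X + (0 + X) + a.(X + X)))) + (0 + (rec X. b.(a.(X\{b} + a.X) + (X + X + (0 + X) + a.(X + X))))) + a.((rec X. b.(a.(X\{b} + a.X) + (X + X + (0 + X) + a.(X + X)))) + (rec X. b.(a.(X\{b} + a.X) + (X + X + (0 + X) + a.(X + X)))))) :: -a-> p2, -a-> p3, -b-> p1
  p2 = (rec X. b.(a.(X\{b} + a.X) + (X + X + (0 + X) + a.(X + X)))) + (rec X. b.(a.(X\{b} + a.X) + (X + X + (0 + X) + a.(X + X)))) :: -b-> p1
  p3 = (rec X. b.(a.(X\{b} + a.X) + (X + X + (0 + X) + a.(X + X))))\{b} + a.(rec X. b.(a.(X\{b} + a.X) + (X + X + (0 + X) + a.(X + X)))) :: -a-> p0
Q's transition system — 4 states:
  q0 = rec X. b.(a.(X\{b} + a.X) + (X + X + (0 + X) + b.(X + X))) :: -b-> q1
  q1 = a.((rec X. b.(a.(X\{b} + a.X) + (X + X + (0 + X) + b.(X + X))))\{b} + a.(rec X. b.(a.(X\{b} + a.X) + (X + X + (0 + X) + b.(X + X))))) + ((rec X. b.(a.(X\{b} + a.X) + (X + X + (0 + X) + b.(X + X)))) + (rec X. b.(a.(X\{b} + a.X) + (X + X + (0 + X) + b.(X + X)))) + (0 + (rec X. b.(a.(X\{b} + a.X) + (X + X + (0 + X) + b.(X + X))))) + b.((rec X. b.(a.(X\{b} + a.X) + (X + X + (0 + X) + b.(X + X)))) + (rec X. b.(a.(X\{b} + a.X) + (X + X + (0 + X) + b.(X + X)))))) :: -a-> q2, -b-> q1, -b-> q3
  q2 = (rec X. b.(a.(X\{b} + a.X) + (X + X + (0 + X) + b.(X + X))))\{b} + a.(rec X. b.(a.(X\{b} + a.X) + (X + X + (0 + X) + b.(X + X)))) :: -a-> q0
  q3 = (rec X. b.(a.(X\{b} + a.X) + (X + X + (0 + X) + b.(X + X)))) + (rec X. b.(a.(X\{b} + a.X) + (X + X + (0 + X) + b.(X + X)))) :: -b-> q1
Bisimilarity quotient blocks:
  B0 = {p0, p2}
  B1 = {p1}
  B2 = {p3}
  B3 = {q0, q3}
  B4 = {q1}
  B5 = {q2}
p0 ∈ B0, q0 ∈ B3 → different blocks

P ≁ Q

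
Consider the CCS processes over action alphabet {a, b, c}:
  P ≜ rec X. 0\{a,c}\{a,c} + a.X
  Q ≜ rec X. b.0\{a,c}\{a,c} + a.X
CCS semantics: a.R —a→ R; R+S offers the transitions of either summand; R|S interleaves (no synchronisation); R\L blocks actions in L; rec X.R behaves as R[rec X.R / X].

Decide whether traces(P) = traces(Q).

traces(P) ≠ traces(Q) — witness ⟨b⟩

Reachable graph of P (1 states):
  s0 = rec X. 0\{a,c}\{a,c} + a.X :: ··a··> s0
Reachable graph of Q (2 states):
  t0 = rec X. b.0\{a,c}\{a,c} + a.X :: ··a··> t0, ··b··> t1
  t1 = 0\{a,c}\{a,c} :: ·
Run σ = ⟨b⟩ on Q: start {t0}
  step 1 (b): {t1}
  ✓ Q
Run σ = ⟨b⟩ on P: start {s0}
  step 1 (b): ∅  — P cannot continue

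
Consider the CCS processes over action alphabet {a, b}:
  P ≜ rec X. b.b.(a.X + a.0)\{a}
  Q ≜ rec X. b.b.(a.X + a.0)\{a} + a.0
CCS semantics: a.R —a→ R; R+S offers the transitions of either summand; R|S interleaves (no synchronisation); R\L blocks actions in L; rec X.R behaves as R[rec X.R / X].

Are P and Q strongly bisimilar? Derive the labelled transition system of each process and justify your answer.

Reachable graph of P (3 states):
  p0 = rec X. b.b.(a.X + a.0)\{a} | --b--▸ p1
  p1 = b.(a.(rec X. b.b.(a.X + a.0)\{a}) + a.0)\{a} | --b--▸ p2
  p2 = (a.(rec X. b.b.(a.X + a.0)\{a}) + a.0)\{a} | deadlocked
Reachable graph of Q (4 states):
  q0 = rec X. b.b.(a.X + a.0)\{a} + a.0 | --a--▸ q1, --b--▸ q2
  q1 = 0 | deadlocked
  q2 = b.(a.(rec X. b.b.(a.X + a.0)\{a} + a.0) + a.0)\{a} | --b--▸ q3
  q3 = (a.(rec X. b.b.(a.X + a.0)\{a} + a.0) + a.0)\{a} | deadlocked
Bisimilarity quotient blocks:
  B0 = {p0}
  B1 = {p1, q2}
  B2 = {p2, q1, q3}
  B3 = {q0}
p0 ∈ B0, q0 ∈ B3 → different blocks

not bisimilar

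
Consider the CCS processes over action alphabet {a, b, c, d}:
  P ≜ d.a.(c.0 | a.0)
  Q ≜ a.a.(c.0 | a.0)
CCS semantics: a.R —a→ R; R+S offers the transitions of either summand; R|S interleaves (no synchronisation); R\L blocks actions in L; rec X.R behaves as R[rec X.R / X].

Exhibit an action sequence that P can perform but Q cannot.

LTS(P): 6 reachable states
  u0 = d.a.(c.0 | a.0) | =d=> u1
  u1 = a.(c.0 | a.0) | =a=> u2
  u2 = c.0 | a.0 | =a=> u3, =c=> u4
  u3 = c.0 | 0 | =c=> u5
  u4 = 0 | a.0 | =a=> u5
  u5 = 0 | 0 | deadlocked
LTS(Q): 6 reachable states
  v0 = a.a.(c.0 | a.0) | =a=> v1
  v1 = a.(c.0 | a.0) | =a=> v2
  v2 = c.0 | a.0 | =a=> v3, =c=> v4
  v3 = c.0 | 0 | =c=> v5
  v4 = 0 | a.0 | =a=> v5
  v5 = 0 | 0 | deadlocked
Executing d from P (initial set {u0}):
  [1] d ⇒ {u1}
  P completes σ.
Executing d from Q (initial set {v0}):
  [1] d ⇒ ∅  — Q cannot continue

d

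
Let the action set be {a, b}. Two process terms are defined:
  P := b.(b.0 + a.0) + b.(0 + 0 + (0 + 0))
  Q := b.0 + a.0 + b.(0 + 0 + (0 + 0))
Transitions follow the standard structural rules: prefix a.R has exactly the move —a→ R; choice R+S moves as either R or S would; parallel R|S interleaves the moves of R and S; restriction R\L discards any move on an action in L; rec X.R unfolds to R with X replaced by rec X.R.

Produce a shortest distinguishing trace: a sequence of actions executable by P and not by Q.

ba

LTS(P): 4 reachable states
  u0 = b.(b.0 + a.0) + b.(0 + 0 + (0 + 0)) ⊢ =b=> u1, =b=> u2
  u1 = 0 + 0 + (0 + 0) ⊢ ·
  u2 = b.0 + a.0 ⊢ =a=> u3, =b=> u3
  u3 = 0 ⊢ ·
LTS(Q): 3 reachable states
  v0 = b.0 + a.0 + b.(0 + 0 + (0 + 0)) ⊢ =a=> v1, =b=> v1, =b=> v2
  v1 = 0 ⊢ ·
  v2 = 0 + 0 + (0 + 0) ⊢ ·
Executing ba from P (initial set {u0}):
  after b @ step 1: {u1, u2}
  after a @ step 2: {u3}
  ✓ P
Executing ba from Q (initial set {v0}):
  after b @ step 1: {v1, v2}
  after a @ step 2: no successor for Q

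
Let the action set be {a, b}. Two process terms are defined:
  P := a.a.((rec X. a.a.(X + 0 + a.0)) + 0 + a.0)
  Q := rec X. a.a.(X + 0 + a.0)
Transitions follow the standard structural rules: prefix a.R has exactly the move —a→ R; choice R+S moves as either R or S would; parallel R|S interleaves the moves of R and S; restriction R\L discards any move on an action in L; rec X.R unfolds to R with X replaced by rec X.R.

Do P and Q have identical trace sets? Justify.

trace-equivalent

Reachable graph of P (4 states):
  p0 = a.a.((rec X. a.a.(X + 0 + a.0)) + 0 + a.0) has moves -a-> p1
  p1 = a.((rec X. a.a.(X + 0 + a.0)) + 0 + a.0) has moves -a-> p2
  p2 = (rec X. a.a.(X + 0 + a.0)) + 0 + a.0 has moves -a-> p1, -a-> p3
  p3 = 0 has moves stopped
Reachable graph of Q (4 states):
  q0 = rec X. a.a.(X + 0 + a.0) has moves -a-> q1
  q1 = a.((rec X. a.a.(X + 0 + a.0)) + 0 + a.0) has moves -a-> q2
  q2 = (rec X. a.a.(X + 0 + a.0)) + 0 + a.0 has moves -a-> q1, -a-> q3
  q3 = 0 has moves stopped
Bisimilarity quotient blocks:
  B0 = {p0, q0}
  B1 = {p1, q1}
  B2 = {p2, q2}
  B3 = {p3, q3}
p0 ∈ B0, q0 ∈ B0 → same block
Bisimilar ⇒ trace-equivalent.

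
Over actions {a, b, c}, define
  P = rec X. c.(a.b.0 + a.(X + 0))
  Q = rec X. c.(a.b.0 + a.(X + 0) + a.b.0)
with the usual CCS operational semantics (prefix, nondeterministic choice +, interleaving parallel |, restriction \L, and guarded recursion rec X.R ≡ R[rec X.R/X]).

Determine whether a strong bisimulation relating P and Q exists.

Reachable graph of P (5 states):
  m0 = rec X. c.(a.b.0 + a.(X + 0)) | -c-> m1
  m1 = a.b.0 + a.((rec X. c.(a.b.0 + a.(X + 0))) + 0) | -a-> m2, -a-> m3
  m2 = (rec X. c.(a.b.0 + a.(X + 0))) + 0 | -c-> m1
  m3 = b.0 | -b-> m4
  m4 = 0 | ∅
Reachable graph of Q (5 states):
  n0 = rec X. c.(a.b.0 + a.(X + 0) + a.b.0) | -c-> n1
  n1 = a.b.0 + a.((rec X. c.(a.b.0 + a.(X + 0) + a.b.0)) + 0) + a.b.0 | -a-> n2, -a-> n3
  n2 = (rec X. c.(a.b.0 + a.(X + 0) + a.b.0)) + 0 | -c-> n1
  n3 = b.0 | -b-> n4
  n4 = 0 | ∅
Bisimilarity quotient blocks:
  B0 = {m0, m2, n0, n2}
  B1 = {m1, n1}
  B2 = {m3, n3}
  B3 = {m4, n4}
m0 ∈ B0, n0 ∈ B0 → same block

P ~ Q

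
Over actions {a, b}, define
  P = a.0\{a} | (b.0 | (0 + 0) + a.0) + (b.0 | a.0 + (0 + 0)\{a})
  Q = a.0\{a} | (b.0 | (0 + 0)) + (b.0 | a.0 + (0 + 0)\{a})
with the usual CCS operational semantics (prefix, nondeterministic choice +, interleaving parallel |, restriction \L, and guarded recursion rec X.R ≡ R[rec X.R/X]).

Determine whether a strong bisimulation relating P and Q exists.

NO

P's transition system — 9 states:
  m0 = a.0\{a} | (b.0 | (0 + 0) + a.0) + (b.0 | a.0 + (0 + 0)\{a}) ⊢ --a--▸ m1, --a--▸ m2, --a--▸ m3, --b--▸ m4, --b--▸ m5
  m1 = 0\{a} | (b.0 | (0 + 0) + a.0) ⊢ --a--▸ m6, --b--▸ m7
  m2 = a.0\{a} | 0 ⊢ --a--▸ m6
  m3 = b.0 | 0 ⊢ --b--▸ m8
  m4 = 0 | a.0 ⊢ --a--▸ m8
  m5 = a.0\{a} | (0 | (0 + 0)) ⊢ --a--▸ m7
  m6 = 0\{a} | 0 ⊢ ∅
  m7 = 0\{a} | (0 | (0 + 0)) ⊢ ∅
  m8 = 0 | 0 ⊢ ∅
Q's transition system — 7 states:
  n0 = a.0\{a} | (b.0 | (0 + 0)) + (b.0 | a.0 + (0 + 0)\{a}) ⊢ --a--▸ n1, --a--▸ n2, --b--▸ n3, --b--▸ n4
  n1 = 0\{a} | (b.0 | (0 + 0)) ⊢ --b--▸ n5
  n2 = b.0 | 0 ⊢ --b--▸ n6
  n3 = 0 | a.0 ⊢ --a--▸ n6
  n4 = a.0\{a} | (0 | (0 + 0)) ⊢ --a--▸ n5
  n5 = 0\{a} | (0 | (0 + 0)) ⊢ ∅
  n6 = 0 | 0 ⊢ ∅
Coarsest stable partition (strong bisimilarity classes):
  B0 = {m0}
  B1 = {m1}
  B2 = {m6, m7, m8, n5, n6}
  B3 = {m2, m4, m5, n3, n4}
  B4 = {m3, n1, n2}
  B5 = {n0}
m0 ∈ B0, n0 ∈ B5 → different blocks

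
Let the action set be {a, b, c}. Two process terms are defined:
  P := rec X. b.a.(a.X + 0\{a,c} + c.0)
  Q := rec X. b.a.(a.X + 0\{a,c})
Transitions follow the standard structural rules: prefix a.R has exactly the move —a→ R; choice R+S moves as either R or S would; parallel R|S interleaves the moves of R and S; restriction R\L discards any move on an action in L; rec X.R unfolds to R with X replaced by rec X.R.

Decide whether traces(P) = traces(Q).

traces(P) ≠ traces(Q) — witness ⟨bac⟩

Reachable graph of P (4 states):
  u0 = rec X. b.a.(a.X + 0\{a,c} + c.0) | —b→ u1
  u1 = a.(a.(rec X. b.a.(a.X + 0\{a,c} + c.0)) + 0\{a,c} + c.0) | —a→ u2
  u2 = a.(rec X. b.a.(a.X + 0\{a,c} + c.0)) + 0\{a,c} + c.0 | —a→ u0, —c→ u3
  u3 = 0 | (no moves)
Reachable graph of Q (3 states):
  v0 = rec X. b.a.(a.X + 0\{a,c}) | —b→ v1
  v1 = a.(a.(rec X. b.a.(a.X + 0\{a,c})) + 0\{a,c}) | —a→ v2
  v2 = a.(rec X. b.a.(a.X + 0\{a,c})) + 0\{a,c} | —a→ v0
Run σ = ⟨bac⟩ on P: start {u0}
  [1] b ⇒ {u1}
  [2] a ⇒ {u2}
  [3] c ⇒ {u3}
  P completes σ.
Run σ = ⟨bac⟩ on Q: start {v0}
  [1] b ⇒ {v1}
  [2] a ⇒ {v2}
  [3] c ⇒ ∅ (Q stuck)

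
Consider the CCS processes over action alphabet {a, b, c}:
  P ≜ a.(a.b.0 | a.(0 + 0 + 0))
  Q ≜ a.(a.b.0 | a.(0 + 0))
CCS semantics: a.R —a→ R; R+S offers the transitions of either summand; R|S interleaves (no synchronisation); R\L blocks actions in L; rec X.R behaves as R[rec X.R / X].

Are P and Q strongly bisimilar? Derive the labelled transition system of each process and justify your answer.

bisimilar

LTS(P): 7 reachable states
  s0 = a.(a.b.0 | a.(0 + 0 + 0)) → --a--▸ s1
  s1 = a.b.0 | a.(0 + 0 + 0) → --a--▸ s2, --a--▸ s3
  s2 = a.b.0 | (0 + 0 + 0) → --a--▸ s4
  s3 = b.0 | a.(0 + 0 + 0) → --a--▸ s4, --b--▸ s5
  s4 = b.0 | (0 + 0 + 0) → --b--▸ s6
  s5 = 0 | a.(0 + 0 + 0) → --a--▸ s6
  s6 = 0 | (0 + 0 + 0) → deadlocked
LTS(Q): 7 reachable states
  t0 = a.(a.b.0 | a.(0 + 0)) → --a--▸ t1
  t1 = a.b.0 | a.(0 + 0) → --a--▸ t2, --a--▸ t3
  t2 = a.b.0 | (0 + 0) → --a--▸ t4
  t3 = b.0 | a.(0 + 0) → --a--▸ t4, --b--▸ t5
  t4 = b.0 | (0 + 0) → --b--▸ t6
  t5 = 0 | a.(0 + 0) → --a--▸ t6
  t6 = 0 | (0 + 0) → deadlocked
Partition-refinement fixed point:
  B0 = {s0, t0}
  B1 = {s1, t1}
  B2 = {s2, t2}
  B3 = {s4, t4}
  B4 = {s6, t6}
  B5 = {s3, t3}
  B6 = {s5, t5}
s0 ∈ B0, t0 ∈ B0 → same block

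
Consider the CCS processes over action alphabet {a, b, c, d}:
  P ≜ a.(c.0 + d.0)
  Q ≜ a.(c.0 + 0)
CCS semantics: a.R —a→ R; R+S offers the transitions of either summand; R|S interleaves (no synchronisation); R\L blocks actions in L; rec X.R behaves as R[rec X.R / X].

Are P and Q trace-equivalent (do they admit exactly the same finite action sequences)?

traces(P) ≠ traces(Q) — witness ⟨ad⟩

Reachable graph of P (3 states):
  s0 = a.(c.0 + d.0) has moves ··a··> s1
  s1 = c.0 + d.0 has moves ··c··> s2, ··d··> s2
  s2 = 0 has moves (no moves)
Reachable graph of Q (3 states):
  t0 = a.(c.0 + 0) has moves ··a··> t1
  t1 = c.0 + 0 has moves ··c··> t2
  t2 = 0 has moves (no moves)
Run σ = ⟨ad⟩ on P: start {s0}
  after a @ step 1: {s1}
  after d @ step 2: {s2}
  P completes σ.
Run σ = ⟨ad⟩ on Q: start {t0}
  after a @ step 1: {t1}
  after d @ step 2: no successor for Q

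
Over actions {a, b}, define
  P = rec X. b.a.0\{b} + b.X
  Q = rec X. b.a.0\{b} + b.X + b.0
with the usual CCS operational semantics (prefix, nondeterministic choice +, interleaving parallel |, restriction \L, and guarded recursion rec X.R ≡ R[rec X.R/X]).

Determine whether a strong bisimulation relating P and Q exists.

LTS(P): 3 reachable states
  s0 = rec X. b.a.0\{b} + b.X → =b=> s0, =b=> s1
  s1 = a.0\{b} → =a=> s2
  s2 = 0\{b} → (no moves)
LTS(Q): 4 reachable states
  t0 = rec X. b.a.0\{b} + b.X + b.0 → =b=> t0, =b=> t1, =b=> t2
  t1 = 0 → (no moves)
  t2 = a.0\{b} → =a=> t3
  t3 = 0\{b} → (no moves)
Coarsest stable partition (strong bisimilarity classes):
  B0 = {s0}
  B1 = {s1, t2}
  B2 = {s2, t1, t3}
  B3 = {t0}
s0 ∈ B0, t0 ∈ B3 → different blocks

not bisimilar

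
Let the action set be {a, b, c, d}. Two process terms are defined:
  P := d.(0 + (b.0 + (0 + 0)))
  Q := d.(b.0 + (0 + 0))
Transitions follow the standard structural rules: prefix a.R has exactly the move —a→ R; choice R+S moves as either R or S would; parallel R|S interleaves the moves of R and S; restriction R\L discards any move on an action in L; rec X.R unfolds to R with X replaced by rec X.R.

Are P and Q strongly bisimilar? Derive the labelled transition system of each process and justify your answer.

Reachable graph of P (3 states):
  m0 = d.(0 + (b.0 + (0 + 0))) | =d=> m1
  m1 = 0 + (b.0 + (0 + 0)) | =b=> m2
  m2 = 0 | ∅
Reachable graph of Q (3 states):
  n0 = d.(b.0 + (0 + 0)) | =d=> n1
  n1 = b.0 + (0 + 0) | =b=> n2
  n2 = 0 | ∅
Partition-refinement fixed point:
  B0 = {m0, n0}
  B1 = {m1, n1}
  B2 = {m2, n2}
m0 ∈ B0, n0 ∈ B0 → same block

P ~ Q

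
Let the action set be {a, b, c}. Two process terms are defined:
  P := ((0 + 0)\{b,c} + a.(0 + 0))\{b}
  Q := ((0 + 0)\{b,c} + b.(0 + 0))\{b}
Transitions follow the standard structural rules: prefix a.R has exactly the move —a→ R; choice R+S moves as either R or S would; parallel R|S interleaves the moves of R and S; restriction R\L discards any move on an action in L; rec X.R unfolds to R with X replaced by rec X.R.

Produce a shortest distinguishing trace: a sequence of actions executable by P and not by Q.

Reachable graph of P (2 states):
  p0 = ((0 + 0)\{b,c} + a.(0 + 0))\{b} :: —a→ p1
  p1 = (0 + 0)\{b} :: deadlocked
Reachable graph of Q (1 states):
  q0 = ((0 + 0)\{b,c} + b.(0 + 0))\{b} :: deadlocked
Trace ⟨a⟩ through P, begin at {p0}:
  after a @ step 1: {p1}
  ✓ P
Trace ⟨a⟩ through Q, begin at {q0}:
  after a @ step 1: ∅  — Q cannot continue

a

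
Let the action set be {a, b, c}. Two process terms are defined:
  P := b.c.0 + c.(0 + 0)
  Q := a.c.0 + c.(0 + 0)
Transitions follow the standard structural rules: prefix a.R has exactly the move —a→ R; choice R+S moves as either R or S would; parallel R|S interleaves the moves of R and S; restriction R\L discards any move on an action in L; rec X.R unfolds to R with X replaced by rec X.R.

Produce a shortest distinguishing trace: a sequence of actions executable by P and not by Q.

P's transition system — 4 states:
  m0 = b.c.0 + c.(0 + 0) has moves ··b··> m1, ··c··> m2
  m1 = c.0 has moves ··c··> m3
  m2 = 0 + 0 has moves ∅
  m3 = 0 has moves ∅
Q's transition system — 4 states:
  n0 = a.c.0 + c.(0 + 0) has moves ··a··> n1, ··c··> n2
  n1 = c.0 has moves ··c··> n3
  n2 = 0 + 0 has moves ∅
  n3 = 0 has moves ∅
Executing b from P (initial set {m0}):
  after b @ step 1: {m1}
  — P admits the full trace.
Executing b from Q (initial set {n0}):
  after b @ step 1: ∅  — Q cannot continue

b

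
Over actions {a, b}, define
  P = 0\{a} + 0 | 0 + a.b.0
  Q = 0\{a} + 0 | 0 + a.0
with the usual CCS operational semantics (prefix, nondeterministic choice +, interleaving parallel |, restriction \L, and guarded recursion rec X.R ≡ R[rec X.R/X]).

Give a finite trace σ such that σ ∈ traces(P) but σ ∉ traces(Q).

P's transition system — 3 states:
  p0 = 0\{a} + 0 | 0 + a.b.0 → ··a··> p1
  p1 = b.0 → ··b··> p2
  p2 = 0 → stopped
Q's transition system — 2 states:
  q0 = 0\{a} + 0 | 0 + a.0 → ··a··> q1
  q1 = 0 → stopped
Trace ⟨ab⟩ through P, begin at {p0}:
  [1] a ⇒ {p1}
  [2] b ⇒ {p2}
  P completes σ.
Trace ⟨ab⟩ through Q, begin at {q0}:
  [1] a ⇒ {q1}
  [2] b ⇒ ∅  — Q cannot continue

ab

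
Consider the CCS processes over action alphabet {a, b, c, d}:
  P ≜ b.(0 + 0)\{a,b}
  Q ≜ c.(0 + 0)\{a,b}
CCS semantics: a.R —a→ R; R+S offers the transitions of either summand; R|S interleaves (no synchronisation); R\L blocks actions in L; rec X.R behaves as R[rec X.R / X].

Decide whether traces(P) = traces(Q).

traces(P) ≠ traces(Q) — witness ⟨b⟩

LTS(P): 2 reachable states
  m0 = b.(0 + 0)\{a,b} ⊢ —b→ m1
  m1 = (0 + 0)\{a,b} ⊢ ·
LTS(Q): 2 reachable states
  n0 = c.(0 + 0)\{a,b} ⊢ —c→ n1
  n1 = (0 + 0)\{a,b} ⊢ ·
Run σ = ⟨b⟩ on P: start {m0}
  after b @ step 1: {m1}
  P completes σ.
Run σ = ⟨b⟩ on Q: start {n0}
  after b @ step 1: ∅ (Q stuck)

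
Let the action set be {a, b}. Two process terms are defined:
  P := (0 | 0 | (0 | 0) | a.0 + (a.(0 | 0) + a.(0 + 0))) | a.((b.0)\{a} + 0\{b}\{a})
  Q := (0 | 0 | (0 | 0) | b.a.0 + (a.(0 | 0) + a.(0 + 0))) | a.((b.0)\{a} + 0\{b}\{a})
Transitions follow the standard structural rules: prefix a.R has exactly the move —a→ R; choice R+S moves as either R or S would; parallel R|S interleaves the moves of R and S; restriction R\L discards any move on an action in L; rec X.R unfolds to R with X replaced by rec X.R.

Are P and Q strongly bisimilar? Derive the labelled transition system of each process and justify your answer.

P's transition system — 12 states:
  m0 = (0 | 0 | (0 | 0) | a.0 + (a.(0 | 0) + a.(0 + 0))) | a.((b.0)\{a} + 0\{b}\{a}) | ··a··> m1, ··a··> m2, ··a··> m3, ··a··> m4
  m1 = (0 + 0) | a.((b.0)\{a} + 0\{b}\{a}) | ··a··> m5
  m2 = (0 | 0 | (0 | 0) | a.0 + (a.(0 | 0) + a.(0 + 0))) | ((b.0)\{a} + 0\{b}\{a}) | ··a··> m5, ··a··> m6, ··a··> m7, ··b··> m8
  m3 = 0 | 0 | (0 | 0) | 0 | a.((b.0)\{a} + 0\{b}\{a}) | ··a··> m7
  m4 = 0 | 0 | a.((b.0)\{a} + 0\{b}\{a}) | ··a··> m6
  m5 = (0 + 0) | ((b.0)\{a} + 0\{b}\{a}) | ··b··> m9
  m6 = 0 | 0 | ((b.0)\{a} + 0\{b}\{a}) | ··b··> m10
  m7 = 0 | 0 | (0 | 0) | 0 | ((b.0)\{a} + 0\{b}\{a}) | ··b··> m11
  m8 = (0 | 0 | (0 | 0) | a.0 + (a.(0 | 0) + a.(0 + 0))) | 0\{a} | ··a··> m10, ··a··> m11, ··a··> m9
  m9 = (0 + 0) | 0\{a} | deadlocked
  m10 = 0 | 0 | 0\{a} | deadlocked
  m11 = 0 | 0 | (0 | 0) | 0 | 0\{a} | deadlocked
Q's transition system — 15 states:
  n0 = (0 | 0 | (0 | 0) | b.a.0 + (a.(0 | 0) + a.(0 + 0))) | a.((b.0)\{a} + 0\{b}\{a}) | ··a··> n1, ··a··> n2, ··a··> n3, ··b··> n4
  n1 = (0 + 0) | a.((b.0)\{a} + 0\{b}\{a}) | ··a··> n5
  n2 = (0 | 0 | (0 | 0) | b.a.0 + (a.(0 | 0) + a.(0 + 0))) | ((b.0)\{a} + 0\{b}\{a}) | ··a··> n5, ··a··> n6, ··b··> n7, ··b··> n8
  n3 = 0 | 0 | a.((b.0)\{a} + 0\{b}\{a}) | ··a··> n6
  n4 = 0 | 0 | (0 | 0) | a.0 | a.((b.0)\{a} + 0\{b}\{a}) | ··a··> n8, ··a··> n9
  n5 = (0 + 0) | ((b.0)\{a} + 0\{b}\{a}) | ··b··> n10
  n6 = 0 | 0 | ((b.0)\{a} + 0\{b}\{a}) | ··b··> n11
  n7 = (0 | 0 | (0 | 0) | b.a.0 + (a.(0 | 0) + a.(0 + 0))) | 0\{a} | ··a··> n10, ··a··> n11, ··b··> n12
  n8 = 0 | 0 | (0 | 0) | a.0 | ((b.0)\{a} + 0\{b}\{a}) | ··a··> n13, ··b··> n12
  n9 = 0 | 0 | (0 | 0) | 0 | a.((b.0)\{a} + 0\{b}\{a}) | ··a··> n13
  n10 = (0 + 0) | 0\{a} | deadlocked
  n11 = 0 | 0 | 0\{a} | deadlocked
  n12 = 0 | 0 | (0 | 0) | a.0 | 0\{a} | ··a··> n14
  n13 = 0 | 0 | (0 | 0) | 0 | ((b.0)\{a} + 0\{b}\{a}) | ··b··> n14
  n14 = 0 | 0 | (0 | 0) | 0 | 0\{a} | deadlocked
Partition-refinement fixed point:
  B0 = {m0, n4}
  B1 = {m1, m3, m4, n1, n3, n9}
  B2 = {m5, m6, m7, n13, n5, n6}
  B3 = {m10, m11, m9, n10, n11, n14}
  B4 = {m2, n8}
  B5 = {m8, n12}
  B6 = {n0}
  B7 = {n2}
  B8 = {n7}
m0 ∈ B0, n0 ∈ B6 → different blocks

not bisimilar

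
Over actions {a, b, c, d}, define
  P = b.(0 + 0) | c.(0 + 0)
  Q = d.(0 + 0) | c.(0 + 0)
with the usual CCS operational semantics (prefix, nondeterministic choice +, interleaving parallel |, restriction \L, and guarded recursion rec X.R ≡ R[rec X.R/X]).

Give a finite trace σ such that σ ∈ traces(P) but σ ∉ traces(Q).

b

LTS(P): 4 reachable states
  m0 = b.(0 + 0) | c.(0 + 0) has moves ··b··> m1, ··c··> m2
  m1 = (0 + 0) | c.(0 + 0) has moves ··c··> m3
  m2 = b.(0 + 0) | (0 + 0) has moves ··b··> m3
  m3 = (0 + 0) | (0 + 0) has moves stopped
LTS(Q): 4 reachable states
  n0 = d.(0 + 0) | c.(0 + 0) has moves ··c··> n1, ··d··> n2
  n1 = d.(0 + 0) | (0 + 0) has moves ··d··> n3
  n2 = (0 + 0) | c.(0 + 0) has moves ··c··> n3
  n3 = (0 + 0) | (0 + 0) has moves stopped
Trace ⟨b⟩ through P, begin at {m0}:
  after b @ step 1: {m1}
  — P admits the full trace.
Trace ⟨b⟩ through Q, begin at {n0}:
  after b @ step 1: ∅  — Q cannot continue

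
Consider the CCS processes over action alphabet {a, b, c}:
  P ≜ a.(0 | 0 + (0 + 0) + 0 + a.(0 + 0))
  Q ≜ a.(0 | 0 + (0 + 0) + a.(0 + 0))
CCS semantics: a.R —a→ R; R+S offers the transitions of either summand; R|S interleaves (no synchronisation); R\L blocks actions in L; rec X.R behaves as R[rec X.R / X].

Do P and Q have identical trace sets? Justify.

trace-equivalent

LTS(P): 3 reachable states
  s0 = a.(0 | 0 + (0 + 0) + 0 + a.(0 + 0)) | =a=> s1
  s1 = 0 | 0 + (0 + 0) + 0 + a.(0 + 0) | =a=> s2
  s2 = 0 + 0 | stopped
LTS(Q): 3 reachable states
  t0 = a.(0 | 0 + (0 + 0) + a.(0 + 0)) | =a=> t1
  t1 = 0 | 0 + (0 + 0) + a.(0 + 0) | =a=> t2
  t2 = 0 + 0 | stopped
Bisimilarity quotient blocks:
  B0 = {s0, t0}
  B1 = {s1, t1}
  B2 = {s2, t2}
s0 ∈ B0, t0 ∈ B0 → same block
Bisimilar ⇒ trace-equivalent.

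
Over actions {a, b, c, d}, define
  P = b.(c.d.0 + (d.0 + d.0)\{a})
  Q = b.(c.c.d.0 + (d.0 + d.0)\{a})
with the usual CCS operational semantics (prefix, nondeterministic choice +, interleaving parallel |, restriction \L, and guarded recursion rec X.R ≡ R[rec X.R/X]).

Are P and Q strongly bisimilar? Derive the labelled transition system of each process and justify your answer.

P's transition system — 5 states:
  m0 = b.(c.d.0 + (d.0 + d.0)\{a}) | ··b··> m1
  m1 = c.d.0 + (d.0 + d.0)\{a} | ··c··> m2, ··d··> m3
  m2 = d.0 | ··d··> m4
  m3 = 0\{a} | (no moves)
  m4 = 0 | (no moves)
Q's transition system — 6 states:
  n0 = b.(c.c.d.0 + (d.0 + d.0)\{a}) | ··b··> n1
  n1 = c.c.d.0 + (d.0 + d.0)\{a} | ··c··> n2, ··d··> n3
  n2 = c.d.0 | ··c··> n4
  n3 = 0\{a} | (no moves)
  n4 = d.0 | ··d··> n5
  n5 = 0 | (no moves)
Partition-refinement fixed point:
  B0 = {m0}
  B1 = {m1}
  B2 = {m3, m4, n3, n5}
  B3 = {m2, n4}
  B4 = {n0}
  B5 = {n1}
  B6 = {n2}
m0 ∈ B0, n0 ∈ B4 → different blocks

not bisimilar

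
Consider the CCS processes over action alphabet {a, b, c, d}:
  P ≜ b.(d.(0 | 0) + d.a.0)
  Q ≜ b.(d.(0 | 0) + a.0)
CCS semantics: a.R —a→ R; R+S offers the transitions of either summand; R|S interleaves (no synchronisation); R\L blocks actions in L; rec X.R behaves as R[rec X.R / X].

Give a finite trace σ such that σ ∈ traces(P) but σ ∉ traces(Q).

Reachable graph of P (5 states):
  m0 = b.(d.(0 | 0) + d.a.0) | =b=> m1
  m1 = d.(0 | 0) + d.a.0 | =d=> m2, =d=> m3
  m2 = 0 | 0 | ∅
  m3 = a.0 | =a=> m4
  m4 = 0 | ∅
Reachable graph of Q (4 states):
  n0 = b.(d.(0 | 0) + a.0) | =b=> n1
  n1 = d.(0 | 0) + a.0 | =a=> n2, =d=> n3
  n2 = 0 | ∅
  n3 = 0 | 0 | ∅
Trace ⟨bda⟩ through P, begin at {m0}:
  after b @ step 1: {m1}
  after d @ step 2: {m2, m3}
  after a @ step 3: {m4}
  — P admits the full trace.
Trace ⟨bda⟩ through Q, begin at {n0}:
  after b @ step 1: {n1}
  after d @ step 2: {n3}
  after a @ step 3: ∅ (Q stuck)

bda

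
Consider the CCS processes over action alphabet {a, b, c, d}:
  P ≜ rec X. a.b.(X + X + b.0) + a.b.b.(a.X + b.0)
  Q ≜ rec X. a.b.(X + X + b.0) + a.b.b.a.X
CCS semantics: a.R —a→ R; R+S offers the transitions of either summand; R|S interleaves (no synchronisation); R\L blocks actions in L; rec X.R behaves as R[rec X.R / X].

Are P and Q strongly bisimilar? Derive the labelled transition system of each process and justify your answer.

P's transition system — 7 states:
  m0 = rec X. a.b.(X + X + b.0) + a.b.b.(a.X + b.0) → -a-> m1, -a-> m2
  m1 = b.((rec X. a.b.(X + X + b.0) + a.b.b.(a.X + b.0)) + (rec X. a.b.(X + X + b.0) + a.b.b.(a.X + b.0)) + b.0) → -b-> m3
  m2 = b.b.(a.(rec X. a.b.(X + X + b.0) + a.b.b.(a.X + b.0)) + b.0) → -b-> m4
  m3 = (rec X. a.b.(X + X + b.0) + a.b.b.(a.X + b.0)) + (rec X. a.b.(X + X + b.0) + a.b.b.(a.X + b.0)) + b.0 → -a-> m1, -a-> m2, -b-> m5
  m4 = b.(a.(rec X. a.b.(X + X + b.0) + a.b.b.(a.X + b.0)) + b.0) → -b-> m6
  m5 = 0 → (no moves)
  m6 = a.(rec X. a.b.(X + X + b.0) + a.b.b.(a.X + b.0)) + b.0 → -a-> m0, -b-> m5
Q's transition system — 7 states:
  n0 = rec X. a.b.(X + X + b.0) + a.b.b.a.X → -a-> n1, -a-> n2
  n1 = b.((rec X. a.b.(X + X + b.0) + a.b.b.a.X) + (rec X. a.b.(X + X + b.0) + a.b.b.a.X) + b.0) → -b-> n3
  n2 = b.b.a.(rec X. a.b.(X + X + b.0) + a.b.b.a.X) → -b-> n4
  n3 = (rec X. a.b.(X + X + b.0) + a.b.b.a.X) + (rec X. a.b.(X + X + b.0) + a.b.b.a.X) + b.0 → -a-> n1, -a-> n2, -b-> n5
  n4 = b.a.(rec X. a.b.(X + X + b.0) + a.b.b.a.X) → -b-> n6
  n5 = 0 → (no moves)
  n6 = a.(rec X. a.b.(X + X + b.0) + a.b.b.a.X) → -a-> n0
Coarsest stable partition (strong bisimilarity classes):
  B0 = {m0}
  B1 = {m2}
  B2 = {m4}
  B3 = {m6}
  B4 = {m5, n5}
  B5 = {m1}
  B6 = {m3}
  B7 = {n0}
  B8 = {n2}
  B9 = {n4}
  B10 = {n6}
  B11 = {n1}
  B12 = {n3}
m0 ∈ B0, n0 ∈ B7 → different blocks

NO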